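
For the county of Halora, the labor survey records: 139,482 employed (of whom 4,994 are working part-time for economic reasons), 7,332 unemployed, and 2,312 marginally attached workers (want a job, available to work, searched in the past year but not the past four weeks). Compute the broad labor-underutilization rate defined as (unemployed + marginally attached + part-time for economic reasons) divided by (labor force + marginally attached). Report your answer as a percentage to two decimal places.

Broad underutilization rate ≈ 9.82%.

Labor force = 139,482 + 7,332 = 146,814.
Numerator = 7,332 + 2,312 + 4,994 = 14,638.
Denominator = 146,814 + 2,312 = 149,126.
Broad rate = 14,638 / 149,126 = 9.82%.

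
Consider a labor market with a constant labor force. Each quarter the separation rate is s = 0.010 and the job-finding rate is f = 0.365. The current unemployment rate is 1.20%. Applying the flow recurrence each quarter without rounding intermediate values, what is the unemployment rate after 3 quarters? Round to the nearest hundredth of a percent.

With a fixed labor force, u_{t+1} = u_t + s·(1−u_t) − f·u_t = u_t·(1−s−f) + s.
Here 1−s−f = 0.625 and s = 0.010.
u_1 = 0.012000 × 0.625 + 0.010 = 0.017500.
u_2 = 0.017500 × 0.625 + 0.010 = 0.020938.
u_3 = 0.020938 × 0.625 + 0.010 = 0.023086.

Unemployment rate after three quarters ≈ 2.31%.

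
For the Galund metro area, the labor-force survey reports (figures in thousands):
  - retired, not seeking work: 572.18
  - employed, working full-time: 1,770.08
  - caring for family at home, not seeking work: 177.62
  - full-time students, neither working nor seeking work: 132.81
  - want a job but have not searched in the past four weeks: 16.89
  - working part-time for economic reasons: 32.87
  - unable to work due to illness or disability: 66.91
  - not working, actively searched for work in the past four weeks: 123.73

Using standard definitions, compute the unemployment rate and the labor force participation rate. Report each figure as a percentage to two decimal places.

Unemployment rate ≈ 6.42%; labor force participation rate ≈ 66.60%.

Employed = 1,770.08 + 32.87 = 1,802.95 thousand (anyone who worked, including part-time for economic reasons, counts as employed).
Unemployed = 123.73 thousand.
Labor force = 1,802.95 + 123.73 = 1,926.68 thousand.
Not in labor force = 572.18 + 177.62 + 132.81 + 16.89 + 66.91 = 966.41 thousand (those not working and not actively searching are outside the labor force — including those who want a job but have given up searching).
Civilian working-age population = 1,926.68 + 966.41 = 2,893.09 thousand.
Unemployment rate = 123.73 / 1,926.68 = 6.42%.
Labor force participation rate = 1,926.68 / 2,893.09 = 66.60%.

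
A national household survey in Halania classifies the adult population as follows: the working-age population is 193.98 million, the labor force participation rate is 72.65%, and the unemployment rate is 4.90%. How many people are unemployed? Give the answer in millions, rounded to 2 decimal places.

Labor force = 0.7265 × 193.98 = 140.93 million.
Unemployed = 0.0490 × 140.93 ≈ 6.91 million.

About 6.91 million are unemployed.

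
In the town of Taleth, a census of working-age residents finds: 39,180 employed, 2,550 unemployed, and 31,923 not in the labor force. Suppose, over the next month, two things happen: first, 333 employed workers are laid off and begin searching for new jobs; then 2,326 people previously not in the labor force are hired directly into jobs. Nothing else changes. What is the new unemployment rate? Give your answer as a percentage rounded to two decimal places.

Initially, labor force = 39,180 + 2,550 = 41,730, so u = 2,550/41,730 = 6.11%.
After the first change, employed falls and unemployed rises by 333; labor force unchanged → E = 38,847, U = 2,883, labor force = 41,730.
After the second change, employed and labor force both rise by 2,326; unemployed unchanged → E = 41,173, U = 2,883, labor force = 44,056.
New unemployment rate = 2,883 / 44,056 = 6.54%.

New unemployment rate ≈ 6.54%.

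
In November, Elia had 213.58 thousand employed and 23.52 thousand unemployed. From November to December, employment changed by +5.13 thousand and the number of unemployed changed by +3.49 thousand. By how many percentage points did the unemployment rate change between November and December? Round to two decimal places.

November: labor force = 213.58 + 23.52 = 237.10; u = 23.52/237.10 = 9.92%.
December: labor force = 218.71 + 27.01 = 245.72; u = 27.01/245.72 = 10.99%.
Change = 10.99% − 9.92% = +1.07 pp.

The unemployment rate changed by +1.07 percentage points.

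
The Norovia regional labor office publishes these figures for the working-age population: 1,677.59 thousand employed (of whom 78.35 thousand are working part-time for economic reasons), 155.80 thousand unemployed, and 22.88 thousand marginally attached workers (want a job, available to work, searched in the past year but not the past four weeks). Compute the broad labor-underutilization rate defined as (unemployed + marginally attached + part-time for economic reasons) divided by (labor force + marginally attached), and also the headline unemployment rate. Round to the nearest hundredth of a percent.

Labor force = 1,677.59 + 155.80 = 1,833.39 thousand.
Numerator = 155.80 + 22.88 + 78.35 = 257.03 thousand.
Denominator = 1,833.39 + 22.88 = 1,856.27 thousand.
Broad rate = 257.03 / 1,856.27 = 13.85%.
Headline unemployment rate = 155.80 / 1,833.39 = 8.50%.

Broad underutilization rate ≈ 13.85%; headline unemployment rate ≈ 8.50%.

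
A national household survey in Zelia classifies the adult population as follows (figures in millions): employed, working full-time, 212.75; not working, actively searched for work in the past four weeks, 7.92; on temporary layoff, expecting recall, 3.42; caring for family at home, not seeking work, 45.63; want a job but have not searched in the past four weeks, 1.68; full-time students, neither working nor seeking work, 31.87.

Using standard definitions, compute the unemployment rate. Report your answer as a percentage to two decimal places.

Employed = 212.75 million.
Unemployed = 7.92 + 3.42 = 11.34 million (jobless and actively searching, or on temporary layoff).
Labor force = 212.75 + 11.34 = 224.09 million.
Unemployment rate = 11.34 / 224.09 = 5.06%.

Unemployment rate ≈ 5.06%.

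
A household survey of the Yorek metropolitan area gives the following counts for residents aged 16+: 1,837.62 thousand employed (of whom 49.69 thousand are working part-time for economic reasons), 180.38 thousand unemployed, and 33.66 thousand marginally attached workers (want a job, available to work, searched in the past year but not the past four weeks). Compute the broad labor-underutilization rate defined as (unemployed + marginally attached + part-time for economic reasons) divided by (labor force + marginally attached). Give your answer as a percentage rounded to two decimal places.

Labor force = 1,837.62 + 180.38 = 2,018.00 thousand.
Numerator = 180.38 + 33.66 + 49.69 = 263.73 thousand.
Denominator = 2,018.00 + 33.66 = 2,051.66 thousand.
Broad rate = 263.73 / 2,051.66 = 12.85%.

Broad underutilization rate ≈ 12.85%.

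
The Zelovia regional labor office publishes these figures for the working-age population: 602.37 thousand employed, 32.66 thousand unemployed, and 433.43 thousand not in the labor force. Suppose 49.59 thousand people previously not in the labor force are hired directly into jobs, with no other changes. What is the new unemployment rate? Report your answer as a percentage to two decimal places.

Initially, labor force = 602.37 + 32.66 = 635.03 thousand, so u = 32.66/635.03 = 5.14%.
After the change, employed and labor force both rise by 49.59; unemployed unchanged → E = 651.96, U = 32.66, labor force = 684.62 thousand.
New unemployment rate = 32.66 / 684.62 = 4.77%.

New unemployment rate ≈ 4.77%.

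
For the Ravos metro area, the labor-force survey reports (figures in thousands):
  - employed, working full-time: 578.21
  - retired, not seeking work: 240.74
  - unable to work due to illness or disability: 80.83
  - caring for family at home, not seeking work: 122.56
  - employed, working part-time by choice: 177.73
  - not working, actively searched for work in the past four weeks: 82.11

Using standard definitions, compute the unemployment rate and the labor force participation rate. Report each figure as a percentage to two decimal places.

Employed = 578.21 + 177.73 = 755.94 thousand.
Unemployed = 82.11 thousand.
Labor force = 755.94 + 82.11 = 838.05 thousand.
Not in labor force = 240.74 + 80.83 + 122.56 = 444.13 thousand (those not working and not actively searching are outside the labor force).
Civilian working-age population = 838.05 + 444.13 = 1,282.18 thousand.
Unemployment rate = 82.11 / 838.05 = 9.80%.
Labor force participation rate = 838.05 / 1,282.18 = 65.36%.

Unemployment rate ≈ 9.80%; labor force participation rate ≈ 65.36%.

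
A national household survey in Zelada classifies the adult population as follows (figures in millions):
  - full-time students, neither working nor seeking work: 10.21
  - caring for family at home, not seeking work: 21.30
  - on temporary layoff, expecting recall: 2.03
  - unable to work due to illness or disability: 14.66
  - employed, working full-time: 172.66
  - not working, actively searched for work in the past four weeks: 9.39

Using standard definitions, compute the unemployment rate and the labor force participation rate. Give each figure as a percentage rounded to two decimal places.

Employed = 172.66 million.
Unemployed = 2.03 + 9.39 = 11.42 million (jobless and actively searching, or on temporary layoff).
Labor force = 172.66 + 11.42 = 184.08 million.
Not in labor force = 10.21 + 21.30 + 14.66 = 46.17 million (those not working and not actively searching are outside the labor force).
Civilian working-age population = 184.08 + 46.17 = 230.25 million.
Unemployment rate = 11.42 / 184.08 = 6.20%.
Labor force participation rate = 184.08 / 230.25 = 79.95%.

Unemployment rate ≈ 6.20%; labor force participation rate ≈ 79.95%.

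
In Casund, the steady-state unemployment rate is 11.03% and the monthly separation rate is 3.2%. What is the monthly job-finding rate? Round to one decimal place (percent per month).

Job-finding rate ≈ 25.8% per month.

From u* = s/(s+f): f = s·(1−u)/u.
f = 3.2 × (1 − 0.1103) / 0.1103 = 2.8470 / 0.1103 ≈ 25.8% per month.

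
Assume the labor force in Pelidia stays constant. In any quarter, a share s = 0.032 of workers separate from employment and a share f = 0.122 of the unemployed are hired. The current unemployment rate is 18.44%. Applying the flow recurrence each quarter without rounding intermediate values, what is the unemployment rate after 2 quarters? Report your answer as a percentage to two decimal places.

Unemployment rate after two quarters ≈ 19.11%.

With a fixed labor force, u_{t+1} = u_t + s·(1−u_t) − f·u_t = u_t·(1−s−f) + s.
Here 1−s−f = 0.846 and s = 0.032.
u_1 = 0.184400 × 0.846 + 0.032 = 0.188002.
u_2 = 0.188002 × 0.846 + 0.032 = 0.191050.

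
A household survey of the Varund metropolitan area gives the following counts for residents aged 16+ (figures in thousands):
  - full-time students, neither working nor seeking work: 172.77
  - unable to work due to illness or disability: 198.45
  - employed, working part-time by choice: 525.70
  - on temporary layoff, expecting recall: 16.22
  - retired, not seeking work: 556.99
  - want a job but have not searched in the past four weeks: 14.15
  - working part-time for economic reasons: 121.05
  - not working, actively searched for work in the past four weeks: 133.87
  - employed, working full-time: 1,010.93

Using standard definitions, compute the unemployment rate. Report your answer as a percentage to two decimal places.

Unemployment rate ≈ 8.30%.

Employed = 525.70 + 121.05 + 1,010.93 = 1,657.68 thousand (anyone who worked, including part-time for economic reasons, counts as employed).
Unemployed = 16.22 + 133.87 = 150.09 thousand (jobless and actively searching, or on temporary layoff).
Labor force = 1,657.68 + 150.09 = 1,807.77 thousand.
Unemployment rate = 150.09 / 1,807.77 = 8.30%.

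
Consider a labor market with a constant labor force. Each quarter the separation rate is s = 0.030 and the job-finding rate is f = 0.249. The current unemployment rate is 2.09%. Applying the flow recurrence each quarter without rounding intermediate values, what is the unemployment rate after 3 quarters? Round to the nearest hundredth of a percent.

Unemployment rate after three quarters ≈ 7.51%.

With a fixed labor force, u_{t+1} = u_t + s·(1−u_t) − f·u_t = u_t·(1−s−f) + s.
Here 1−s−f = 0.721 and s = 0.030.
u_1 = 0.020900 × 0.721 + 0.030 = 0.045069.
u_2 = 0.045069 × 0.721 + 0.030 = 0.062495.
u_3 = 0.062495 × 0.721 + 0.030 = 0.075059.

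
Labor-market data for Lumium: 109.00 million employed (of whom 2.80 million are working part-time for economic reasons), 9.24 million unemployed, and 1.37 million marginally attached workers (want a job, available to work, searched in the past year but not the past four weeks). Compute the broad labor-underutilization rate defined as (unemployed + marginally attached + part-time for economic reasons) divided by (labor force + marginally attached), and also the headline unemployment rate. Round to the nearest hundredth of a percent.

Broad underutilization rate ≈ 11.21%; headline unemployment rate ≈ 7.81%.

Labor force = 109.00 + 9.24 = 118.24 million.
Numerator = 9.24 + 1.37 + 2.80 = 13.41 million.
Denominator = 118.24 + 1.37 = 119.61 million.
Broad rate = 13.41 / 119.61 = 11.21%.
Headline unemployment rate = 9.24 / 118.24 = 7.81%.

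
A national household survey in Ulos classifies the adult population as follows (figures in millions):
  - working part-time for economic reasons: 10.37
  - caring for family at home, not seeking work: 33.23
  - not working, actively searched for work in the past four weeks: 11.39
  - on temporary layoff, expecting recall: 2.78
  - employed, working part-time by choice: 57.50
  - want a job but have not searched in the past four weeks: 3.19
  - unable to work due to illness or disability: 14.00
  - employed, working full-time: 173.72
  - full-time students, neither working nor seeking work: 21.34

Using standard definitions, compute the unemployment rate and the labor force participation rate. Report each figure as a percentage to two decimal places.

Employed = 10.37 + 57.50 + 173.72 = 241.59 million (anyone who worked, including part-time for economic reasons, counts as employed).
Unemployed = 11.39 + 2.78 = 14.17 million (jobless and actively searching, or on temporary layoff).
Labor force = 241.59 + 14.17 = 255.76 million.
Not in labor force = 33.23 + 3.19 + 14.00 + 21.34 = 71.76 million (those not working and not actively searching are outside the labor force — including those who want a job but have given up searching).
Civilian working-age population = 255.76 + 71.76 = 327.52 million.
Unemployment rate = 14.17 / 255.76 = 5.54%.
Labor force participation rate = 255.76 / 327.52 = 78.09%.

Unemployment rate ≈ 5.54%; labor force participation rate ≈ 78.09%.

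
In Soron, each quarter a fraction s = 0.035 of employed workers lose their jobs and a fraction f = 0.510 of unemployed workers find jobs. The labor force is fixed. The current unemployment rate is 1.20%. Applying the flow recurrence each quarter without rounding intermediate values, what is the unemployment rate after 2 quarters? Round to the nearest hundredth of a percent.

With a fixed labor force, u_{t+1} = u_t + s·(1−u_t) − f·u_t = u_t·(1−s−f) + s.
Here 1−s−f = 0.455 and s = 0.035.
u_1 = 0.012000 × 0.455 + 0.035 = 0.040460.
u_2 = 0.040460 × 0.455 + 0.035 = 0.053409.

Unemployment rate after two quarters ≈ 5.34%.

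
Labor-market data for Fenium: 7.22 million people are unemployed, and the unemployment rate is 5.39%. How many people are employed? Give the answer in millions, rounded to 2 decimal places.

About 126.73 million are employed.

Labor force = U / u = 7.22 / 0.0539 ≈ 133.95 million.
Employed = labor force − unemployed = 133.95 − 7.22 = 126.73 million.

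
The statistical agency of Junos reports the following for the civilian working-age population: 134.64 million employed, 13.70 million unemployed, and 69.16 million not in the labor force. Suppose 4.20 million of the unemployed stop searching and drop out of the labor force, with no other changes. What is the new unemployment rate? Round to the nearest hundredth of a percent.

New unemployment rate ≈ 6.59%.

Initially, labor force = 134.64 + 13.70 = 148.34 million, so u = 13.70/148.34 = 9.24%.
After the change, unemployed and labor force both fall by 4.20 → E = 134.64, U = 9.50, labor force = 144.14 million.
New unemployment rate = 9.50 / 144.14 = 6.59%.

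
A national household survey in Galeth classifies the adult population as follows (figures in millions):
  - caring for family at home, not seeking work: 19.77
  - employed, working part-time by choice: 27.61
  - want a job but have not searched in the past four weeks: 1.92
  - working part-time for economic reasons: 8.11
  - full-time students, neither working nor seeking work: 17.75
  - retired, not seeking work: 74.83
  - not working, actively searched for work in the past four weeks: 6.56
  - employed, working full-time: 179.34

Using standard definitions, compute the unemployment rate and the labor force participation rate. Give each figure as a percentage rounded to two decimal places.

Employed = 27.61 + 8.11 + 179.34 = 215.06 million (anyone who worked, including part-time for economic reasons, counts as employed).
Unemployed = 6.56 million.
Labor force = 215.06 + 6.56 = 221.62 million.
Not in labor force = 19.77 + 1.92 + 17.75 + 74.83 = 114.27 million (those not working and not actively searching are outside the labor force — including those who want a job but have given up searching).
Civilian working-age population = 221.62 + 114.27 = 335.89 million.
Unemployment rate = 6.56 / 221.62 = 2.96%.
Labor force participation rate = 221.62 / 335.89 = 65.98%.

Unemployment rate ≈ 2.96%; labor force participation rate ≈ 65.98%.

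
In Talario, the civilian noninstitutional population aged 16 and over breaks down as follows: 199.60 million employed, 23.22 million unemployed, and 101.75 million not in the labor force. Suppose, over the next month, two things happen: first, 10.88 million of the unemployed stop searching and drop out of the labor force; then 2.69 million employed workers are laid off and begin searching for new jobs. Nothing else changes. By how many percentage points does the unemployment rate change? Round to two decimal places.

Initially, labor force = 199.60 + 23.22 = 222.82 million, so u = 23.22/222.82 = 10.42%.
After the first change, unemployed and labor force both fall by 10.88 → E = 199.60, U = 12.34, labor force = 211.94 million.
After the second change, employed falls and unemployed rises by 2.69; labor force unchanged → E = 196.91, U = 15.03, labor force = 211.94 million.
New unemployment rate = 15.03 / 211.94 = 7.09%.
Change = 7.09% − 10.42% = −3.33 percentage points.

The unemployment rate changes by −3.33 percentage points.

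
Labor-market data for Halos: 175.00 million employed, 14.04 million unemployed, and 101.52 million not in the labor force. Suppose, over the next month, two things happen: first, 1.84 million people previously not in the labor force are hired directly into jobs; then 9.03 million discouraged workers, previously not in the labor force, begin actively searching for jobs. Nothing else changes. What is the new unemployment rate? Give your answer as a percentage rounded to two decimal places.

Initially, labor force = 175.00 + 14.04 = 189.04 million, so u = 14.04/189.04 = 7.43%.
After the first change, employed and labor force both rise by 1.84; unemployed unchanged → E = 176.84, U = 14.04, labor force = 190.88 million.
After the second change, unemployed and labor force both rise by 9.03 → E = 176.84, U = 23.07, labor force = 199.91 million.
New unemployment rate = 23.07 / 199.91 = 11.54%.

New unemployment rate ≈ 11.54%.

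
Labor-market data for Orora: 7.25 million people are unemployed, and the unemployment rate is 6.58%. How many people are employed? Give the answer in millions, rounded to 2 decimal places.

Labor force = U / u = 7.25 / 0.0658 ≈ 110.18 million.
Employed = labor force − unemployed = 110.18 − 7.25 = 102.93 million.

About 102.93 million are employed.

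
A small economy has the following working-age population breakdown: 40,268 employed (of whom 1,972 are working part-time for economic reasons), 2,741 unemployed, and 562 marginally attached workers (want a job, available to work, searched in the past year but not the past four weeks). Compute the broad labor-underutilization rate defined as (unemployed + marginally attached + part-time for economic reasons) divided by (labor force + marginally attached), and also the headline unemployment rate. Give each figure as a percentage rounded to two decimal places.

Labor force = 40,268 + 2,741 = 43,009.
Numerator = 2,741 + 562 + 1,972 = 5,275.
Denominator = 43,009 + 562 = 43,571.
Broad rate = 5,275 / 43,571 = 12.11%.
Headline unemployment rate = 2,741 / 43,009 = 6.37%.

Broad underutilization rate ≈ 12.11%; headline unemployment rate ≈ 6.37%.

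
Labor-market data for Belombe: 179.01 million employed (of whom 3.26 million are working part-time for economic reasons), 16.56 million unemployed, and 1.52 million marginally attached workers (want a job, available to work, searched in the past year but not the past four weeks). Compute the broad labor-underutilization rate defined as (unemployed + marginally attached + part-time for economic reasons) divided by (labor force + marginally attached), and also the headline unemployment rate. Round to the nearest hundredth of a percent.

Broad underutilization rate ≈ 10.83%; headline unemployment rate ≈ 8.47%.

Labor force = 179.01 + 16.56 = 195.57 million.
Numerator = 16.56 + 1.52 + 3.26 = 21.34 million.
Denominator = 195.57 + 1.52 = 197.09 million.
Broad rate = 21.34 / 197.09 = 10.83%.
Headline unemployment rate = 16.56 / 195.57 = 8.47%.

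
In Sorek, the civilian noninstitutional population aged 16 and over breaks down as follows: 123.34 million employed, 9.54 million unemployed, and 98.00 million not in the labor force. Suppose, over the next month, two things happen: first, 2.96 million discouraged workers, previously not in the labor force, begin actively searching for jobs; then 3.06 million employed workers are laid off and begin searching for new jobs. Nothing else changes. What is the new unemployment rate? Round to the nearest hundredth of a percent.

New unemployment rate ≈ 11.45%.

Initially, labor force = 123.34 + 9.54 = 132.88 million, so u = 9.54/132.88 = 7.18%.
After the first change, unemployed and labor force both rise by 2.96 → E = 123.34, U = 12.50, labor force = 135.84 million.
After the second change, employed falls and unemployed rises by 3.06; labor force unchanged → E = 120.28, U = 15.56, labor force = 135.84 million.
New unemployment rate = 15.56 / 135.84 = 11.45%.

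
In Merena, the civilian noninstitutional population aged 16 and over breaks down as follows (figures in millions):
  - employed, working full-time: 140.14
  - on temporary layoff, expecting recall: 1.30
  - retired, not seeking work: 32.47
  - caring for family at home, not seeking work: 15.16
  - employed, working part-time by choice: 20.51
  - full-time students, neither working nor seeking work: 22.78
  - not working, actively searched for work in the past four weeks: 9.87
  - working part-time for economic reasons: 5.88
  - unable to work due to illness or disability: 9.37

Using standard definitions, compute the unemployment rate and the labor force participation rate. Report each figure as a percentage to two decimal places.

Unemployment rate ≈ 6.29%; labor force participation rate ≈ 69.02%.

Employed = 140.14 + 20.51 + 5.88 = 166.53 million (anyone who worked, including part-time for economic reasons, counts as employed).
Unemployed = 1.30 + 9.87 = 11.17 million (jobless and actively searching, or on temporary layoff).
Labor force = 166.53 + 11.17 = 177.70 million.
Not in labor force = 32.47 + 15.16 + 22.78 + 9.37 = 79.78 million (those not working and not actively searching are outside the labor force).
Civilian working-age population = 177.70 + 79.78 = 257.48 million.
Unemployment rate = 11.17 / 177.70 = 6.29%.
Labor force participation rate = 177.70 / 257.48 = 69.02%.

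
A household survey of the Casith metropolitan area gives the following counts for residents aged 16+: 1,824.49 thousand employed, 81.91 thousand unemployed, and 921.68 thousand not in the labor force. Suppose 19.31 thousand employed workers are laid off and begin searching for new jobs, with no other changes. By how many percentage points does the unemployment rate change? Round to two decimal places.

The unemployment rate changes by +1.01 percentage points.

Initially, labor force = 1,824.49 + 81.91 = 1,906.40 thousand, so u = 81.91/1,906.40 = 4.30%.
After the change, employed falls and unemployed rises by 19.31; labor force unchanged → E = 1,805.18, U = 101.22, labor force = 1,906.40 thousand.
New unemployment rate = 101.22 / 1,906.40 = 5.31%.
Change = 5.31% − 4.30% = +1.01 percentage points.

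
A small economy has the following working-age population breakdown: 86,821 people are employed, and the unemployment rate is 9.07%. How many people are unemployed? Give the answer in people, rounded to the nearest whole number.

About 8,660 are unemployed.

Let U be the number unemployed. The labor force is E + U, and U/(E+U) = 0.0907.
So U = 0.0907 × 86,821 / (1 − 0.0907) = 7874.66 / 0.9093 ≈ 8,660.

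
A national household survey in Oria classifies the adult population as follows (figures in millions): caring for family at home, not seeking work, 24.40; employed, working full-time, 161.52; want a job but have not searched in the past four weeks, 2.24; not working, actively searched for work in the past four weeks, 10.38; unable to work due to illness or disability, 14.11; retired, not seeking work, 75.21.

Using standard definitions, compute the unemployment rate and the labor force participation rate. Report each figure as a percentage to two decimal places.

Employed = 161.52 million.
Unemployed = 10.38 million.
Labor force = 161.52 + 10.38 = 171.90 million.
Not in labor force = 24.40 + 2.24 + 14.11 + 75.21 = 115.96 million (those not working and not actively searching are outside the labor force — including those who want a job but have given up searching).
Civilian working-age population = 171.90 + 115.96 = 287.86 million.
Unemployment rate = 10.38 / 171.90 = 6.04%.
Labor force participation rate = 171.90 / 287.86 = 59.72%.

Unemployment rate ≈ 6.04%; labor force participation rate ≈ 59.72%.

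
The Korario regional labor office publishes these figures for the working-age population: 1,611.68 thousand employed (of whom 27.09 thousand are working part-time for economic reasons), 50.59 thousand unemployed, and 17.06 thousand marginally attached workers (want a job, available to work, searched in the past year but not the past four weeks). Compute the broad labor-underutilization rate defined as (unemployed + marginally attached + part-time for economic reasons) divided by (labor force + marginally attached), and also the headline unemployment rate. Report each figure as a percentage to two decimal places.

Labor force = 1,611.68 + 50.59 = 1,662.27 thousand.
Numerator = 50.59 + 17.06 + 27.09 = 94.74 thousand.
Denominator = 1,662.27 + 17.06 = 1,679.33 thousand.
Broad rate = 94.74 / 1,679.33 = 5.64%.
Headline unemployment rate = 50.59 / 1,662.27 = 3.04%.

Broad underutilization rate ≈ 5.64%; headline unemployment rate ≈ 3.04%.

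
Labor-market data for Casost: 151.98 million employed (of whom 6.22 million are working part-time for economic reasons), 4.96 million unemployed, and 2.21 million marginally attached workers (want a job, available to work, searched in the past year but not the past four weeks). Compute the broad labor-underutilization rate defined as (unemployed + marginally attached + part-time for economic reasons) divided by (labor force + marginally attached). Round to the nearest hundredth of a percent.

Labor force = 151.98 + 4.96 = 156.94 million.
Numerator = 4.96 + 2.21 + 6.22 = 13.39 million.
Denominator = 156.94 + 2.21 = 159.15 million.
Broad rate = 13.39 / 159.15 = 8.41%.

Broad underutilization rate ≈ 8.41%.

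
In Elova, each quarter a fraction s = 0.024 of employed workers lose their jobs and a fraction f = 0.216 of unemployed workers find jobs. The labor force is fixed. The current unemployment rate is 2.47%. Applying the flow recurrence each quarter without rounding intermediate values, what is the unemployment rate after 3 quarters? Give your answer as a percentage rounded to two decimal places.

With a fixed labor force, u_{t+1} = u_t + s·(1−u_t) − f·u_t = u_t·(1−s−f) + s.
Here 1−s−f = 0.760 and s = 0.024.
u_1 = 0.024700 × 0.760 + 0.024 = 0.042772.
u_2 = 0.042772 × 0.760 + 0.024 = 0.056507.
u_3 = 0.056507 × 0.760 + 0.024 = 0.066945.

Unemployment rate after three quarters ≈ 6.69%.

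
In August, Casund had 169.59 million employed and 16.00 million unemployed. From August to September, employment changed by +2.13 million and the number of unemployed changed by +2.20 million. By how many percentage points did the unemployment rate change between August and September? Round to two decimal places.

The unemployment rate changed by +0.96 percentage points.

August: labor force = 169.59 + 16.00 = 185.59; u = 16.00/185.59 = 8.62%.
September: labor force = 171.72 + 18.20 = 189.92; u = 18.20/189.92 = 9.58%.
Change = 9.58% − 8.62% = +0.96 pp.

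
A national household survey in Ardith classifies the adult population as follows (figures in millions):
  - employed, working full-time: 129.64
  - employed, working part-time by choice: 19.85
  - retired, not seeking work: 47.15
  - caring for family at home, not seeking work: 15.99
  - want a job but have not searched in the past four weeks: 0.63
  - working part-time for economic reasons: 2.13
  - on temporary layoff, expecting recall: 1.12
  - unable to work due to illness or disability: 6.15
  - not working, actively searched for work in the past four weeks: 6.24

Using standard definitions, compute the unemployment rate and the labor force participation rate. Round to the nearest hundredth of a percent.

Employed = 129.64 + 19.85 + 2.13 = 151.62 million (anyone who worked, including part-time for economic reasons, counts as employed).
Unemployed = 1.12 + 6.24 = 7.36 million (jobless and actively searching, or on temporary layoff).
Labor force = 151.62 + 7.36 = 158.98 million.
Not in labor force = 47.15 + 15.99 + 0.63 + 6.15 = 69.92 million (those not working and not actively searching are outside the labor force — including those who want a job but have given up searching).
Civilian working-age population = 158.98 + 69.92 = 228.90 million.
Unemployment rate = 7.36 / 158.98 = 4.63%.
Labor force participation rate = 158.98 / 228.90 = 69.45%.

Unemployment rate ≈ 4.63%; labor force participation rate ≈ 69.45%.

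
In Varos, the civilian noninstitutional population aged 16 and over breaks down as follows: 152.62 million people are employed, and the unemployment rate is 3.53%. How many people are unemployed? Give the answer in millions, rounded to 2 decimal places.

Let U be the number unemployed. The labor force is E + U, and U/(E+U) = 0.0353.
So U = 0.0353 × 152.62 / (1 − 0.0353) = 5.3875 / 0.9647 ≈ 5.58 million.

About 5.58 million are unemployed.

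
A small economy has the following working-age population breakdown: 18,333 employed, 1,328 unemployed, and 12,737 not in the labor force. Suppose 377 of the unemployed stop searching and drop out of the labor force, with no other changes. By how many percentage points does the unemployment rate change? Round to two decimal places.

Initially, labor force = 18,333 + 1,328 = 19,661, so u = 1,328/19,661 = 6.75%.
After the change, unemployed and labor force both fall by 377 → E = 18,333, U = 951, labor force = 19,284.
New unemployment rate = 951 / 19,284 = 4.93%.
Change = 4.93% − 6.75% = −1.82 percentage points.

The unemployment rate changes by −1.82 percentage points.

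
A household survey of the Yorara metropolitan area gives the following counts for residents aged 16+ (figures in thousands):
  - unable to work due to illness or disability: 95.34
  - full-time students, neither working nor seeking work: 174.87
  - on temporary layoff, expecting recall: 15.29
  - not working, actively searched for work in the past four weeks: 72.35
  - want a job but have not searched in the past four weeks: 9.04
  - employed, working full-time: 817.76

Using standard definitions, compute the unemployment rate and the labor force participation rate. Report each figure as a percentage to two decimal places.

Employed = 817.76 thousand.
Unemployed = 15.29 + 72.35 = 87.64 thousand (jobless and actively searching, or on temporary layoff).
Labor force = 817.76 + 87.64 = 905.40 thousand.
Not in labor force = 95.34 + 174.87 + 9.04 = 279.25 thousand (those not working and not actively searching are outside the labor force — including those who want a job but have given up searching).
Civilian working-age population = 905.40 + 279.25 = 1,184.65 thousand.
Unemployment rate = 87.64 / 905.40 = 9.68%.
Labor force participation rate = 905.40 / 1,184.65 = 76.43%.

Unemployment rate ≈ 9.68%; labor force participation rate ≈ 76.43%.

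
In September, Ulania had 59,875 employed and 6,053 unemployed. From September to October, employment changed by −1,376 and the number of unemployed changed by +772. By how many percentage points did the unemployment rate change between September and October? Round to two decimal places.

The unemployment rate changed by +1.27 percentage points.

September: labor force = 59,875 + 6,053 = 65,928; u = 6,053/65,928 = 9.18%.
October: labor force = 58,499 + 6,825 = 65,324; u = 6,825/65,324 = 10.45%.
Change = 10.45% − 9.18% = +1.27 pp.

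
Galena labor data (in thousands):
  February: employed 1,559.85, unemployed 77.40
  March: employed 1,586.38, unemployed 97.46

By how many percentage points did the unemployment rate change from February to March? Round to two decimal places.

February: labor force = 1,559.85 + 77.40 = 1,637.25; u = 77.40/1,637.25 = 4.73%.
March: labor force = 1,586.38 + 97.46 = 1,683.84; u = 97.46/1,683.84 = 5.79%.
Change = 5.79% − 4.73% = +1.06 pp.

The unemployment rate changed by +1.06 percentage points.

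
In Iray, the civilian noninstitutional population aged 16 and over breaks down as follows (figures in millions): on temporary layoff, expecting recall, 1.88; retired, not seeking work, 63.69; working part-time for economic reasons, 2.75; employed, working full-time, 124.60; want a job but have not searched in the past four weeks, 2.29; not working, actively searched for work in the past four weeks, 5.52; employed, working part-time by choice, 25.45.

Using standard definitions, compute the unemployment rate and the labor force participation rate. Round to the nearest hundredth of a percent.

Unemployment rate ≈ 4.62%; labor force participation rate ≈ 70.83%.

Employed = 2.75 + 124.60 + 25.45 = 152.80 million (anyone who worked, including part-time for economic reasons, counts as employed).
Unemployed = 1.88 + 5.52 = 7.40 million (jobless and actively searching, or on temporary layoff).
Labor force = 152.80 + 7.40 = 160.20 million.
Not in labor force = 63.69 + 2.29 = 65.98 million (those not working and not actively searching are outside the labor force — including those who want a job but have given up searching).
Civilian working-age population = 160.20 + 65.98 = 226.18 million.
Unemployment rate = 7.40 / 160.20 = 4.62%.
Labor force participation rate = 160.20 / 226.18 = 70.83%.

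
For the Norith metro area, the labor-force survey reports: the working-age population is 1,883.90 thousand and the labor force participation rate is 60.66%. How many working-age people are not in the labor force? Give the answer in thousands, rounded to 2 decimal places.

Share not in the labor force = 1 − 0.6066 = 0.3934.
Not in labor force = 0.3934 × 1,883.90 ≈ 741.13 thousand.

About 741.13 thousand are not in the labor force.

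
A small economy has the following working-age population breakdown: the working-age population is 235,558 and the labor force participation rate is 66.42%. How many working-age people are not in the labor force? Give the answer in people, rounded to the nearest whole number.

About 79,100 are not in the labor force.

Share not in the labor force = 1 − 0.6642 = 0.3358.
Not in labor force = 0.3358 × 235,558 ≈ 79,100.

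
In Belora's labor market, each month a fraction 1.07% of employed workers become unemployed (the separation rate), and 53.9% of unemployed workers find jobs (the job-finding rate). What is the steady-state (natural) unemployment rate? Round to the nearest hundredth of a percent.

At steady state the flows balance: s·E = f·U, so U/(E+U) = s/(s+f).
u* = 1.07 / (1.07 + 53.9) = 1.07 / 54.97 = 1.95%.

Steady-state unemployment rate ≈ 1.95%.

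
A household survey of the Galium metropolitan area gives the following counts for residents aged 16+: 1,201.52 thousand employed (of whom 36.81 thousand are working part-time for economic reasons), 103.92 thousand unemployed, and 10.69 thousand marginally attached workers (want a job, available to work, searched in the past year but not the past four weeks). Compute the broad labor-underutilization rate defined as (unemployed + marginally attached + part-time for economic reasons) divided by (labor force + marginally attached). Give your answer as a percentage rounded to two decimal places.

Broad underutilization rate ≈ 11.50%.

Labor force = 1,201.52 + 103.92 = 1,305.44 thousand.
Numerator = 103.92 + 10.69 + 36.81 = 151.42 thousand.
Denominator = 1,305.44 + 10.69 = 1,316.13 thousand.
Broad rate = 151.42 / 1,316.13 = 11.50%.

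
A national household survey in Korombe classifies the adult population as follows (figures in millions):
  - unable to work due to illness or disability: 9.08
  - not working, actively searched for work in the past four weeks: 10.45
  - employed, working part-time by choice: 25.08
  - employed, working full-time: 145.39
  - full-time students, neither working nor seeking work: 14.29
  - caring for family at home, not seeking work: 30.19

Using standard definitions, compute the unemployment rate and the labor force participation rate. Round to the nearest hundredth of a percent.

Unemployment rate ≈ 5.78%; labor force participation rate ≈ 77.16%.

Employed = 25.08 + 145.39 = 170.47 million.
Unemployed = 10.45 million.
Labor force = 170.47 + 10.45 = 180.92 million.
Not in labor force = 9.08 + 14.29 + 30.19 = 53.56 million (those not working and not actively searching are outside the labor force).
Civilian working-age population = 180.92 + 53.56 = 234.48 million.
Unemployment rate = 10.45 / 180.92 = 5.78%.
Labor force participation rate = 180.92 / 234.48 = 77.16%.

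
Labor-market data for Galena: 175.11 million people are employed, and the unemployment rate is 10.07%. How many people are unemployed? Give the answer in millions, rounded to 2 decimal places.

About 19.61 million are unemployed.

Let U be the number unemployed. The labor force is E + U, and U/(E+U) = 0.1007.
So U = 0.1007 × 175.11 / (1 − 0.1007) = 17.6336 / 0.8993 ≈ 19.61 million.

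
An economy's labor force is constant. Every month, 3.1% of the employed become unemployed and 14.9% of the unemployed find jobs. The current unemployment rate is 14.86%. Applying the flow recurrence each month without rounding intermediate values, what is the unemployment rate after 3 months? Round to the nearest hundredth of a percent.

Unemployment rate after three months ≈ 15.92%.

With a fixed labor force, u_{t+1} = u_t + s·(1−u_t) − f·u_t = u_t·(1−s−f) + s.
Here 1−s−f = 0.820 and s = 0.031.
u_1 = 0.148600 × 0.820 + 0.031 = 0.152852.
u_2 = 0.152852 × 0.820 + 0.031 = 0.156339.
u_3 = 0.156339 × 0.820 + 0.031 = 0.159198.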